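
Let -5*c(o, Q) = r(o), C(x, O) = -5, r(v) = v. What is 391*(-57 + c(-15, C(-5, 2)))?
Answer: -21114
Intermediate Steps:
c(o, Q) = -o/5
391*(-57 + c(-15, C(-5, 2))) = 391*(-57 - ⅕*(-15)) = 391*(-57 + 3) = 391*(-54) = -21114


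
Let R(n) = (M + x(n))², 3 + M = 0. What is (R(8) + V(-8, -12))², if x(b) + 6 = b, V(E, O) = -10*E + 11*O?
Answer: 2601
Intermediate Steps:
M = -3 (M = -3 + 0 = -3)
x(b) = -6 + b
R(n) = (-9 + n)² (R(n) = (-3 + (-6 + n))² = (-9 + n)²)
(R(8) + V(-8, -12))² = ((-9 + 8)² + (-10*(-8) + 11*(-12)))² = ((-1)² + (80 - 132))² = (1 - 52)² = (-51)² = 2601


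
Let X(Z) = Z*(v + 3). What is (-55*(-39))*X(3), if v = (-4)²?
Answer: 122265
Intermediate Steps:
v = 16
X(Z) = 19*Z (X(Z) = Z*(16 + 3) = Z*19 = 19*Z)
(-55*(-39))*X(3) = (-55*(-39))*(19*3) = 2145*57 = 122265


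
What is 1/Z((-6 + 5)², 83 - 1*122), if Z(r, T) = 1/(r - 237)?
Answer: -236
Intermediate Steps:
Z(r, T) = 1/(-237 + r)
1/Z((-6 + 5)², 83 - 1*122) = 1/(1/(-237 + (-6 + 5)²)) = 1/(1/(-237 + (-1)²)) = 1/(1/(-237 + 1)) = 1/(1/(-236)) = 1/(-1/236) = -236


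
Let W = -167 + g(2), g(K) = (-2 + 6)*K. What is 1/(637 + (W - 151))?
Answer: 1/327 ≈ 0.0030581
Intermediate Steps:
g(K) = 4*K
W = -159 (W = -167 + 4*2 = -167 + 8 = -159)
1/(637 + (W - 151)) = 1/(637 + (-159 - 151)) = 1/(637 - 310) = 1/327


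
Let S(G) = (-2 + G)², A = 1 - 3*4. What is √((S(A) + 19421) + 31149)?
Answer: √50739 ≈ 225.25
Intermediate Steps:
A = -11 (A = 1 - 12 = -11)
√((S(A) + 19421) + 31149) = √(((-2 - 11)² + 19421) + 31149) = √(((-13)² + 19421) + 31149) = √((169 + 19421) + 31149) = √(19590 + 31149) = √50739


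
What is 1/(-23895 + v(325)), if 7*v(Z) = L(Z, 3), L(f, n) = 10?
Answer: -7/167255 ≈ -4.1852e-5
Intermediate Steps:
v(Z) = 10/7 (v(Z) = (⅐)*10 = 10/7)
1/(-23895 + v(325)) = 1/(-23895 + 10/7) = 1/(-167255/7) = -7/167255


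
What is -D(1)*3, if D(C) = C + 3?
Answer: -12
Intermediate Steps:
D(C) = 3 + C
-D(1)*3 = -(3 + 1)*3 = -1*4*3 = -4*3 = -12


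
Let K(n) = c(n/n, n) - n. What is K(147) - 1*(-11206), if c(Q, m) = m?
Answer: 11206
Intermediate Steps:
K(n) = 0 (K(n) = n - n = 0)
K(147) - 1*(-11206) = 0 - 1*(-11206) = 0 + 11206 = 11206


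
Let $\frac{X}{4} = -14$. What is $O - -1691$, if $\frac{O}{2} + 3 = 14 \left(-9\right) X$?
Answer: $15797$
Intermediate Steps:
$X = -56$ ($X = 4 \left(-14\right) = -56$)
$O = 14106$ ($O = -6 + 2 \cdot 14 \left(-9\right) \left(-56\right) = -6 + 2 \left(\left(-126\right) \left(-56\right)\right) = -6 + 2 \cdot 7056 = -6 + 14112 = 14106$)
$O - -1691 = 14106 - -1691 = 14106 + 1691 = 15797$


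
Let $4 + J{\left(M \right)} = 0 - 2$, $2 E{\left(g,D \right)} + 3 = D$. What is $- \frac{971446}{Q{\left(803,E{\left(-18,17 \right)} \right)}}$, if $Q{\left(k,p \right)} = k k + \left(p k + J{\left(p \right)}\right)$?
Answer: $- \frac{485723}{325212} \approx -1.4936$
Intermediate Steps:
$E{\left(g,D \right)} = - \frac{3}{2} + \frac{D}{2}$
$J{\left(M \right)} = -6$ ($J{\left(M \right)} = -4 + \left(0 - 2\right) = -4 - 2 = -6$)
$Q{\left(k,p \right)} = -6 + k^{2} + k p$ ($Q{\left(k,p \right)} = k k + \left(p k - 6\right) = k^{2} + \left(k p - 6\right) = k^{2} + \left(-6 + k p\right) = -6 + k^{2} + k p$)
$- \frac{971446}{Q{\left(803,E{\left(-18,17 \right)} \right)}} = - \frac{971446}{-6 + 803^{2} + 803 \left(- \frac{3}{2} + \frac{1}{2} \cdot 17\right)} = - \frac{971446}{-6 + 644809 + 803 \left(- \frac{3}{2} + \frac{17}{2}\right)} = - \frac{971446}{-6 + 644809 + 803 \cdot 7} = - \frac{971446}{-6 + 644809 + 5621} = - \frac{971446}{650424} = \left(-971446\right) \frac{1}{650424} = - \frac{485723}{325212}$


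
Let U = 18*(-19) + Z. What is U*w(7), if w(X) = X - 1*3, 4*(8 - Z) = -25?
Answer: -1311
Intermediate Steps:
Z = 57/4 (Z = 8 - ¼*(-25) = 8 + 25/4 = 57/4 ≈ 14.250)
w(X) = -3 + X (w(X) = X - 3 = -3 + X)
U = -1311/4 (U = 18*(-19) + 57/4 = -342 + 57/4 = -1311/4 ≈ -327.75)
U*w(7) = -1311*(-3 + 7)/4 = -1311/4*4 = -1311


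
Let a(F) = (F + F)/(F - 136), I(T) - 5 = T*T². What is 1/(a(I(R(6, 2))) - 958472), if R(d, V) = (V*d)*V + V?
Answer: -17445/16720508878 ≈ -1.0433e-6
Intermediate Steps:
R(d, V) = V + d*V² (R(d, V) = d*V² + V = V + d*V²)
I(T) = 5 + T³ (I(T) = 5 + T*T² = 5 + T³)
a(F) = 2*F/(-136 + F) (a(F) = (2*F)/(-136 + F) = 2*F/(-136 + F))
1/(a(I(R(6, 2))) - 958472) = 1/(2*(5 + (2*(1 + 2*6))³)/(-136 + (5 + (2*(1 + 2*6))³)) - 958472) = 1/(2*(5 + (2*(1 + 12))³)/(-136 + (5 + (2*(1 + 12))³)) - 958472) = 1/(2*(5 + (2*13)³)/(-136 + (5 + (2*13)³)) - 958472) = 1/(2*(5 + 26³)/(-136 + (5 + 26³)) - 958472) = 1/(2*(5 + 17576)/(-136 + (5 + 17576)) - 958472) = 1/(2*17581/(-136 + 17581) - 958472) = 1/(2*17581/17445 - 958472) = 1/(2*17581*(1/17445) - 958472) = 1/(35162/17445 - 958472) = 1/(-16720508878/17445) = -17445/16720508878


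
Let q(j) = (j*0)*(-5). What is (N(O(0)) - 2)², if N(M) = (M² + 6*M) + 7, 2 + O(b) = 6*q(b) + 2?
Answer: 25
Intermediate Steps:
q(j) = 0 (q(j) = 0*(-5) = 0)
O(b) = 0 (O(b) = -2 + (6*0 + 2) = -2 + (0 + 2) = -2 + 2 = 0)
N(M) = 7 + M² + 6*M
(N(O(0)) - 2)² = ((7 + 0² + 6*0) - 2)² = ((7 + 0 + 0) - 2)² = (7 - 2)² = 5² = 25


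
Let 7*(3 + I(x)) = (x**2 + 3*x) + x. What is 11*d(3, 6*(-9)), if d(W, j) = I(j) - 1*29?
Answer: 27236/7 ≈ 3890.9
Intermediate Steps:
I(x) = -3 + x**2/7 + 4*x/7 (I(x) = -3 + ((x**2 + 3*x) + x)/7 = -3 + (x**2 + 4*x)/7 = -3 + (x**2/7 + 4*x/7) = -3 + x**2/7 + 4*x/7)
d(W, j) = -32 + j**2/7 + 4*j/7 (d(W, j) = (-3 + j**2/7 + 4*j/7) - 1*29 = (-3 + j**2/7 + 4*j/7) - 29 = -32 + j**2/7 + 4*j/7)
11*d(3, 6*(-9)) = 11*(-32 + (6*(-9))**2/7 + 4*(6*(-9))/7) = 11*(-32 + (1/7)*(-54)**2 + (4/7)*(-54)) = 11*(-32 + (1/7)*2916 - 216/7) = 11*(-32 + 2916/7 - 216/7) = 11*(2476/7) = 27236/7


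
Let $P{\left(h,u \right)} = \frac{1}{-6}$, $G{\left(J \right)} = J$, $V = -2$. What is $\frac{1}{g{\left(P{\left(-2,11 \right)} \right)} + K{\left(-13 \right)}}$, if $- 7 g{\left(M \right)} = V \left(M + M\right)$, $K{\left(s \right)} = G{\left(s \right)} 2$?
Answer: $- \frac{21}{548} \approx -0.038321$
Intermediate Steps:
$P{\left(h,u \right)} = - \frac{1}{6}$
$K{\left(s \right)} = 2 s$ ($K{\left(s \right)} = s 2 = 2 s$)
$g{\left(M \right)} = \frac{4 M}{7}$ ($g{\left(M \right)} = - \frac{\left(-2\right) \left(M + M\right)}{7} = - \frac{\left(-2\right) 2 M}{7} = - \frac{\left(-4\right) M}{7} = \frac{4 M}{7}$)
$\frac{1}{g{\left(P{\left(-2,11 \right)} \right)} + K{\left(-13 \right)}} = \frac{1}{\frac{4}{7} \left(- \frac{1}{6}\right) + 2 \left(-13\right)} = \frac{1}{- \frac{2}{21} - 26} = \frac{1}{- \frac{548}{21}} = - \frac{21}{548}$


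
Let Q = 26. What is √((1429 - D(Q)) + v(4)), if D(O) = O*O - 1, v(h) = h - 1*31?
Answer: √727 ≈ 26.963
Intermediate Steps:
v(h) = -31 + h (v(h) = h - 31 = -31 + h)
D(O) = -1 + O² (D(O) = O² - 1 = -1 + O²)
√((1429 - D(Q)) + v(4)) = √((1429 - (-1 + 26²)) + (-31 + 4)) = √((1429 - (-1 + 676)) - 27) = √((1429 - 1*675) - 27) = √((1429 - 675) - 27) = √(754 - 27) = √727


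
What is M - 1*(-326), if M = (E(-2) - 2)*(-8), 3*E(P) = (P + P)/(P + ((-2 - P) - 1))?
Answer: 3046/9 ≈ 338.44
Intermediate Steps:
E(P) = -2*P/9 (E(P) = ((P + P)/(P + ((-2 - P) - 1)))/3 = ((2*P)/(P + (-3 - P)))/3 = ((2*P)/(-3))/3 = ((2*P)*(-1/3))/3 = (-2*P/3)/3 = -2*P/9)
M = 112/9 (M = (-2/9*(-2) - 2)*(-8) = (4/9 - 2)*(-8) = -14/9*(-8) = 112/9 ≈ 12.444)
M - 1*(-326) = 112/9 - 1*(-326) = 112/9 + 326 = 3046/9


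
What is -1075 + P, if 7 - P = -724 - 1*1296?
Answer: 952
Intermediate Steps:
P = 2027 (P = 7 - (-724 - 1*1296) = 7 - (-724 - 1296) = 7 - 1*(-2020) = 7 + 2020 = 2027)
-1075 + P = -1075 + 2027 = 952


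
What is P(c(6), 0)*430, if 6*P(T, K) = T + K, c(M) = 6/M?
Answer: 215/3 ≈ 71.667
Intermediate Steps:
P(T, K) = K/6 + T/6 (P(T, K) = (T + K)/6 = (K + T)/6 = K/6 + T/6)
P(c(6), 0)*430 = ((⅙)*0 + (6/6)/6)*430 = (0 + (6*(⅙))/6)*430 = (0 + (⅙)*1)*430 = (0 + ⅙)*430 = (⅙)*430 = 215/3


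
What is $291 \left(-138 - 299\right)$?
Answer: $-127167$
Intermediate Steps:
$291 \left(-138 - 299\right) = 291 \left(-437\right) = -127167$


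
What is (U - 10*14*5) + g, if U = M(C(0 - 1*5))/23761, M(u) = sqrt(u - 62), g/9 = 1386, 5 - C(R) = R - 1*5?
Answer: 11774 + I*sqrt(47)/23761 ≈ 11774.0 + 0.00028853*I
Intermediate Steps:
C(R) = 10 - R (C(R) = 5 - (R - 1*5) = 5 - (R - 5) = 5 - (-5 + R) = 5 + (5 - R) = 10 - R)
g = 12474 (g = 9*1386 = 12474)
M(u) = sqrt(-62 + u)
U = I*sqrt(47)/23761 (U = sqrt(-62 + (10 - (0 - 1*5)))/23761 = sqrt(-62 + (10 - (0 - 5)))*(1/23761) = sqrt(-62 + (10 - 1*(-5)))*(1/23761) = sqrt(-62 + (10 + 5))*(1/23761) = sqrt(-62 + 15)*(1/23761) = sqrt(-47)*(1/23761) = (I*sqrt(47))*(1/23761) = I*sqrt(47)/23761 ≈ 0.00028853*I)
(U - 10*14*5) + g = (I*sqrt(47)/23761 - 10*14*5) + 12474 = (I*sqrt(47)/23761 - 140*5) + 12474 = (I*sqrt(47)/23761 - 700) + 12474 = (-700 + I*sqrt(47)/23761) + 12474 = 11774 + I*sqrt(47)/23761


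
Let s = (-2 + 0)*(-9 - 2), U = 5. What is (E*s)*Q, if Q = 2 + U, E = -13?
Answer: -2002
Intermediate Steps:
s = 22 (s = -2*(-11) = 22)
Q = 7 (Q = 2 + 5 = 7)
(E*s)*Q = -13*22*7 = -286*7 = -2002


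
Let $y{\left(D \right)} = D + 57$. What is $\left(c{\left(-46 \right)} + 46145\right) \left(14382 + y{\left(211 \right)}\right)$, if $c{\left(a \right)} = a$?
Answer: $675350350$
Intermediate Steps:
$y{\left(D \right)} = 57 + D$
$\left(c{\left(-46 \right)} + 46145\right) \left(14382 + y{\left(211 \right)}\right) = \left(-46 + 46145\right) \left(14382 + \left(57 + 211\right)\right) = 46099 \left(14382 + 268\right) = 46099 \cdot 14650 = 675350350$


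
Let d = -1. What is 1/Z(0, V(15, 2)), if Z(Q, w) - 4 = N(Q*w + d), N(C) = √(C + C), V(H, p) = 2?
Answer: 2/9 - I*√2/18 ≈ 0.22222 - 0.078567*I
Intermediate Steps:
N(C) = √2*√C (N(C) = √(2*C) = √2*√C)
Z(Q, w) = 4 + √2*√(-1 + Q*w) (Z(Q, w) = 4 + √2*√(Q*w - 1) = 4 + √2*√(-1 + Q*w))
1/Z(0, V(15, 2)) = 1/(4 + √(-2 + 2*0*2)) = 1/(4 + √(-2 + 0)) = 1/(4 + √(-2)) = 1/(4 + I*√2)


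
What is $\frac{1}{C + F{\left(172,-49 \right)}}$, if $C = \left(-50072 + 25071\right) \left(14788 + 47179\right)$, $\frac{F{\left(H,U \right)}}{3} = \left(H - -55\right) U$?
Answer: $- \frac{1}{1549270336} \approx -6.4547 \cdot 10^{-10}$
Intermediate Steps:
$F{\left(H,U \right)} = 3 U \left(55 + H\right)$ ($F{\left(H,U \right)} = 3 \left(H - -55\right) U = 3 \left(H + 55\right) U = 3 \left(55 + H\right) U = 3 U \left(55 + H\right)$)
$C = -1549236967$ ($C = \left(-25001\right) 61967 = -1549236967$)
$\frac{1}{C + F{\left(172,-49 \right)}} = \frac{1}{-1549236967 + 3 \left(-49\right) \left(55 + 172\right)} = \frac{1}{-1549236967 + 3 \left(-49\right) 227} = \frac{1}{-1549236967 - 33369} = \frac{1}{-1549270336} = - \frac{1}{1549270336}$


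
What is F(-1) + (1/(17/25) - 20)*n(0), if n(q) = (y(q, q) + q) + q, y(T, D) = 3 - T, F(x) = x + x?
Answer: -979/17 ≈ -57.588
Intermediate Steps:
F(x) = 2*x
n(q) = 3 + q (n(q) = ((3 - q) + q) + q = 3 + q)
F(-1) + (1/(17/25) - 20)*n(0) = 2*(-1) + (1/(17/25) - 20)*(3 + 0) = -2 + (1/(17*(1/25)) - 20)*3 = -2 + (1/(17/25) - 20)*3 = -2 + (25/17 - 20)*3 = -2 - 315/17*3 = -2 - 945/17 = -979/17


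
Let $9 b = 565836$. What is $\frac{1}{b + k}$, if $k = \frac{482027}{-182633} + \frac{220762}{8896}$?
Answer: $\frac{2437054752}{153273302432639} \approx 1.59 \cdot 10^{-5}$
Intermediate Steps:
$b = \frac{188612}{3}$ ($b = \frac{1}{9} \cdot 565836 = \frac{188612}{3} \approx 62871.0$)
$k = \frac{18015157077}{812351584}$ ($k = 482027 \left(- \frac{1}{182633}\right) + 220762 \cdot \frac{1}{8896} = - \frac{482027}{182633} + \frac{110381}{4448} = \frac{18015157077}{812351584} \approx 22.177$)
$\frac{1}{b + k} = \frac{1}{\frac{188612}{3} + \frac{18015157077}{812351584}} = \frac{1}{\frac{153273302432639}{2437054752}} = \frac{2437054752}{153273302432639}$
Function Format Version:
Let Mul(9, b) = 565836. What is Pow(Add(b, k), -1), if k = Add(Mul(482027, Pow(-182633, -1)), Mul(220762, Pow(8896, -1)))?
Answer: Rational(2437054752, 153273302432639) ≈ 1.5900e-5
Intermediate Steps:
b = Rational(188612, 3) (b = Mul(Rational(1, 9), 565836) = Rational(188612, 3) ≈ 62871.)
k = Rational(18015157077, 812351584) (k = Add(Mul(482027, Rational(-1, 182633)), Mul(220762, Rational(1, 8896))) = Add(Rational(-482027, 182633), Rational(110381, 4448)) = Rational(18015157077, 812351584) ≈ 22.177)
Pow(Add(b, k), -1) = Pow(Add(Rational(188612, 3), Rational(18015157077, 812351584)), -1) = Pow(Rational(153273302432639, 2437054752), -1) = Rational(2437054752, 153273302432639)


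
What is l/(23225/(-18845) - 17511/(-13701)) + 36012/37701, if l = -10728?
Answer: -1160314628860048/4938441423 ≈ -2.3496e+5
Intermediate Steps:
l/(23225/(-18845) - 17511/(-13701)) + 36012/37701 = -10728/(23225/(-18845) - 17511/(-13701)) + 36012/37701 = -10728/(23225*(-1/18845) - 17511*(-1/13701)) + 36012*(1/37701) = -10728/(-4645/3769 + 5837/4567) + 12004/12567 = -10728/785938/17213023 + 12004/12567 = -10728*17213023/785938 + 12004/12567 = -92330655372/392969 + 12004/12567 = -1160314628860048/4938441423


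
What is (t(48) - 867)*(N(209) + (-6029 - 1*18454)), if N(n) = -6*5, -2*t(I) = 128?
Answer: 22821603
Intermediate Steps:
t(I) = -64 (t(I) = -½*128 = -64)
N(n) = -30
(t(48) - 867)*(N(209) + (-6029 - 1*18454)) = (-64 - 867)*(-30 + (-6029 - 1*18454)) = -931*(-30 + (-6029 - 18454)) = -931*(-30 - 24483) = -931*(-24513) = 22821603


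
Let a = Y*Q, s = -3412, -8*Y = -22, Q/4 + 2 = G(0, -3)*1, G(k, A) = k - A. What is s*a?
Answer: -37532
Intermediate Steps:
Q = 4 (Q = -8 + 4*((0 - 1*(-3))*1) = -8 + 4*((0 + 3)*1) = -8 + 4*(3*1) = -8 + 4*3 = -8 + 12 = 4)
Y = 11/4 (Y = -⅛*(-22) = 11/4 ≈ 2.7500)
a = 11 (a = (11/4)*4 = 11)
s*a = -3412*11 = -37532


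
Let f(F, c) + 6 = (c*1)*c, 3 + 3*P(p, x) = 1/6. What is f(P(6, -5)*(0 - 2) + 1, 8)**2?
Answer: 3364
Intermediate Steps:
P(p, x) = -17/18 (P(p, x) = -1 + (1/3)/6 = -1 + (1/3)*(1/6) = -1 + 1/18 = -17/18)
f(F, c) = -6 + c**2 (f(F, c) = -6 + (c*1)*c = -6 + c*c = -6 + c**2)
f(P(6, -5)*(0 - 2) + 1, 8)**2 = (-6 + 8**2)**2 = (-6 + 64)**2 = 58**2 = 3364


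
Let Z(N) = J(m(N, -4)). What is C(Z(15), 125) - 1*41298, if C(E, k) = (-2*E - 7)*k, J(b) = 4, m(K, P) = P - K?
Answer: -43173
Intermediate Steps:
Z(N) = 4
C(E, k) = k*(-7 - 2*E) (C(E, k) = (-7 - 2*E)*k = k*(-7 - 2*E))
C(Z(15), 125) - 1*41298 = -1*125*(7 + 2*4) - 1*41298 = -1*125*(7 + 8) - 41298 = -1*125*15 - 41298 = -1875 - 41298 = -43173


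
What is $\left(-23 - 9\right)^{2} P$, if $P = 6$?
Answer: $6144$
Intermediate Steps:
$\left(-23 - 9\right)^{2} P = \left(-23 - 9\right)^{2} \cdot 6 = \left(-32\right)^{2} \cdot 6 = 1024 \cdot 6 = 6144$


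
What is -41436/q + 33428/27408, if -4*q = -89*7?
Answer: -1130471477/4268796 ≈ -264.82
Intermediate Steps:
q = 623/4 (q = -(-89)*7/4 = -¼*(-623) = 623/4 ≈ 155.75)
-41436/q + 33428/27408 = -41436/623/4 + 33428/27408 = -41436*4/623 + 33428*(1/27408) = -165744/623 + 8357/6852 = -1130471477/4268796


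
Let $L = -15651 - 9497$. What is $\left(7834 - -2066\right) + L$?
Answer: $-15248$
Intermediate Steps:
$L = -25148$
$\left(7834 - -2066\right) + L = \left(7834 - -2066\right) - 25148 = \left(7834 + 2066\right) - 25148 = 9900 - 25148 = -15248$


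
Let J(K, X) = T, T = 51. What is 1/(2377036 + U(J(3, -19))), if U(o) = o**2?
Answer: 1/2379637 ≈ 4.2023e-7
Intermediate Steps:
J(K, X) = 51
1/(2377036 + U(J(3, -19))) = 1/(2377036 + 51**2) = 1/(2377036 + 2601) = 1/2379637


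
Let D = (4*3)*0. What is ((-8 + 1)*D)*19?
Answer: 0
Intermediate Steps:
D = 0 (D = 12*0 = 0)
((-8 + 1)*D)*19 = ((-8 + 1)*0)*19 = -7*0*19 = 0*19 = 0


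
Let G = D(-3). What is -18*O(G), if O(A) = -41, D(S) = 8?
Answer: 738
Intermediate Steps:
G = 8
-18*O(G) = -18*(-41) = 738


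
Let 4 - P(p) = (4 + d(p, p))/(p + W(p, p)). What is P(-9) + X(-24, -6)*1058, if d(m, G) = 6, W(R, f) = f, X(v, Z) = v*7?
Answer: -1599655/9 ≈ -1.7774e+5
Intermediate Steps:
X(v, Z) = 7*v
P(p) = 4 - 5/p (P(p) = 4 - (4 + 6)/(p + p) = 4 - 10/(2*p) = 4 - 10*1/(2*p) = 4 - 5/p)
P(-9) + X(-24, -6)*1058 = (4 - 5/(-9)) + (7*(-24))*1058 = (4 - 5*(-⅑)) - 168*1058 = (4 + 5/9) - 177744 = 41/9 - 177744 = -1599655/9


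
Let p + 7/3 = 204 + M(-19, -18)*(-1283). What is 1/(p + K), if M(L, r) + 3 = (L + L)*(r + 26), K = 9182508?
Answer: 3/28729772 ≈ 1.0442e-7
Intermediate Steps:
M(L, r) = -3 + 2*L*(26 + r) (M(L, r) = -3 + (L + L)*(r + 26) = -3 + (2*L)*(26 + r) = -3 + 2*L*(26 + r))
p = 1182248/3 (p = -7/3 + (204 + (-3 + 52*(-19) + 2*(-19)*(-18))*(-1283)) = -7/3 + (204 + (-3 - 988 + 684)*(-1283)) = -7/3 + (204 - 307*(-1283)) = -7/3 + (204 + 393881) = -7/3 + 394085 = 1182248/3 ≈ 3.9408e+5)
1/(p + K) = 1/(1182248/3 + 9182508) = 1/(28729772/3) = 3/28729772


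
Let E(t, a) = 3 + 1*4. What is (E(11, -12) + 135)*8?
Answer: 1136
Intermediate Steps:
E(t, a) = 7 (E(t, a) = 3 + 4 = 7)
(E(11, -12) + 135)*8 = (7 + 135)*8 = 142*8 = 1136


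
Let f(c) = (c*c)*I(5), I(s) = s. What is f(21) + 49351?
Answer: 51556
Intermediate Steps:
f(c) = 5*c² (f(c) = (c*c)*5 = c²*5 = 5*c²)
f(21) + 49351 = 5*21² + 49351 = 5*441 + 49351 = 2205 + 49351 = 51556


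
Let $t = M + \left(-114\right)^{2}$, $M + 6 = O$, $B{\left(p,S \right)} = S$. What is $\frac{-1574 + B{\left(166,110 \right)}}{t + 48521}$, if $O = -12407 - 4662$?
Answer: $- \frac{244}{7407} \approx -0.032942$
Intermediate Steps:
$O = -17069$
$M = -17075$ ($M = -6 - 17069 = -17075$)
$t = -4079$ ($t = -17075 + \left(-114\right)^{2} = -17075 + 12996 = -4079$)
$\frac{-1574 + B{\left(166,110 \right)}}{t + 48521} = \frac{-1574 + 110}{-4079 + 48521} = - \frac{1464}{44442} = \left(-1464\right) \frac{1}{44442} = - \frac{244}{7407}$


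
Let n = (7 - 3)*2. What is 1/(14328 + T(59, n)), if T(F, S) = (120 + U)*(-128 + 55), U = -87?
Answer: 1/11919 ≈ 8.3900e-5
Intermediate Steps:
n = 8 (n = 4*2 = 8)
T(F, S) = -2409 (T(F, S) = (120 - 87)*(-128 + 55) = 33*(-73) = -2409)
1/(14328 + T(59, n)) = 1/(14328 - 2409) = 1/11919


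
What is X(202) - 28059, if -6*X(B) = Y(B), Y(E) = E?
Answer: -84278/3 ≈ -28093.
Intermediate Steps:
X(B) = -B/6
X(202) - 28059 = -⅙*202 - 28059 = -101/3 - 28059 = -84278/3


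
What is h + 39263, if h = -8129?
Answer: 31134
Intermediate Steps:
h + 39263 = -8129 + 39263 = 31134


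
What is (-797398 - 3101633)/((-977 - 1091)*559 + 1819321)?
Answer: -1299677/221103 ≈ -5.8782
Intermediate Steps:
(-797398 - 3101633)/((-977 - 1091)*559 + 1819321) = -3899031/(-2068*559 + 1819321) = -3899031/(-1156012 + 1819321) = -3899031/663309 = -3899031*1/663309 = -1299677/221103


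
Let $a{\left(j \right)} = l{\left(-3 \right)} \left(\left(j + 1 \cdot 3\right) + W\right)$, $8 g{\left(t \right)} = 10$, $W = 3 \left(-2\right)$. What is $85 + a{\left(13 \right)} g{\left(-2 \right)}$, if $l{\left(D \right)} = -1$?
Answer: $\frac{145}{2} \approx 72.5$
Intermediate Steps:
$W = -6$
$g{\left(t \right)} = \frac{5}{4}$ ($g{\left(t \right)} = \frac{1}{8} \cdot 10 = \frac{5}{4}$)
$a{\left(j \right)} = 3 - j$ ($a{\left(j \right)} = - (\left(j + 1 \cdot 3\right) - 6) = - (\left(j + 3\right) - 6) = - (\left(3 + j\right) - 6) = - (-3 + j) = 3 - j$)
$85 + a{\left(13 \right)} g{\left(-2 \right)} = 85 + \left(3 - 13\right) \frac{5}{4} = 85 - \frac{25}{2} = \frac{145}{2}$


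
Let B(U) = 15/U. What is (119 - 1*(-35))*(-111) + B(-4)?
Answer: -68391/4 ≈ -17098.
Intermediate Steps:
(119 - 1*(-35))*(-111) + B(-4) = (119 - 1*(-35))*(-111) + 15/(-4) = (119 + 35)*(-111) + 15*(-1/4) = 154*(-111) - 15/4 = -17094 - 15/4 = -68391/4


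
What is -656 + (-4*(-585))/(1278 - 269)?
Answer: -659564/1009 ≈ -653.68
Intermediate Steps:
-656 + (-4*(-585))/(1278 - 269) = -656 + 2340/1009 = -659564/1009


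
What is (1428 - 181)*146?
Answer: 182062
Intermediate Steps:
(1428 - 181)*146 = 1247*146 = 182062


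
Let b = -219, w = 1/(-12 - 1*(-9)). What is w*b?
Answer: 73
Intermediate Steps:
w = -1/3 (w = 1/(-12 + 9) = 1/(-3) = -1/3 ≈ -0.33333)
w*b = -1/3*(-219) = 73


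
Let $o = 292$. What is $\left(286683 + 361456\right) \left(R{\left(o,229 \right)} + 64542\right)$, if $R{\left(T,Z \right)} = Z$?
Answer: $41980611169$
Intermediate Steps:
$\left(286683 + 361456\right) \left(R{\left(o,229 \right)} + 64542\right) = \left(286683 + 361456\right) \left(229 + 64542\right) = 648139 \cdot 64771 = 41980611169$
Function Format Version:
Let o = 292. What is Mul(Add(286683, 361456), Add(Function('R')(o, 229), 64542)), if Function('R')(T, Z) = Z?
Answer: 41980611169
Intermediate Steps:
Mul(Add(286683, 361456), Add(Function('R')(o, 229), 64542)) = Mul(Add(286683, 361456), Add(229, 64542)) = Mul(648139, 64771) = 41980611169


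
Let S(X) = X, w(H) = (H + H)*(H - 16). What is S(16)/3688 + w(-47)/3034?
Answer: 1368055/699337 ≈ 1.9562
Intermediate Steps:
w(H) = 2*H*(-16 + H) (w(H) = (2*H)*(-16 + H) = 2*H*(-16 + H))
S(16)/3688 + w(-47)/3034 = 16/3688 + (2*(-47)*(-16 - 47))/3034 = 16*(1/3688) + (2*(-47)*(-63))*(1/3034) = 2/461 + 5922*(1/3034) = 2/461 + 2961/1517 = 1368055/699337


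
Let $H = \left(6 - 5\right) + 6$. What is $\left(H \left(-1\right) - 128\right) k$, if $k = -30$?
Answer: $4050$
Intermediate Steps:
$H = 7$ ($H = 1 + 6 = 7$)
$\left(H \left(-1\right) - 128\right) k = \left(7 \left(-1\right) - 128\right) \left(-30\right) = \left(-7 - 128\right) \left(-30\right) = \left(-135\right) \left(-30\right) = 4050$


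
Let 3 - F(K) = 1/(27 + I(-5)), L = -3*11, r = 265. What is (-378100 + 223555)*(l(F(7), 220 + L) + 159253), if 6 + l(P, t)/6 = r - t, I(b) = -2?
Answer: -24678518325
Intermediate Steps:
L = -33
F(K) = 74/25 (F(K) = 3 - 1/(27 - 2) = 3 - 1/25 = 74/25)
l(P, t) = 1554 - 6*t (l(P, t) = -36 + 6*(265 - t) = -36 + (1590 - 6*t) = 1554 - 6*t)
(-378100 + 223555)*(l(F(7), 220 + L) + 159253) = (-378100 + 223555)*((1554 - 6*(220 - 33)) + 159253) = -154545*((1554 - 6*187) + 159253) = -154545*((1554 - 1122) + 159253) = -154545*(432 + 159253) = -154545*159685 = -24678518325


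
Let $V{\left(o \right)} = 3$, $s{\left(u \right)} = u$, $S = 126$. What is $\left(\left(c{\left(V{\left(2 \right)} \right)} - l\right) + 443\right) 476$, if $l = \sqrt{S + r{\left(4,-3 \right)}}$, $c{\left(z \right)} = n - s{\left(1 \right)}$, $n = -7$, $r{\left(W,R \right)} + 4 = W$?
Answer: $207060 - 1428 \sqrt{14} \approx 2.0172 \cdot 10^{5}$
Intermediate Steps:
$r{\left(W,R \right)} = -4 + W$
$c{\left(z \right)} = -8$ ($c{\left(z \right)} = -7 - 1 = -8$)
$l = 3 \sqrt{14}$ ($l = \sqrt{126 + \left(-4 + 4\right)} = \sqrt{126 + 0} = \sqrt{126} = 3 \sqrt{14} \approx 11.225$)
$\left(\left(c{\left(V{\left(2 \right)} \right)} - l\right) + 443\right) 476 = \left(\left(-8 - 3 \sqrt{14}\right) + 443\right) 476 = \left(435 - 3 \sqrt{14}\right) 476 = 207060 - 1428 \sqrt{14}$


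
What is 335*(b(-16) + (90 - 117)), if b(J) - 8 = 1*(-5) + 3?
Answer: -7035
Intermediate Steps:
b(J) = 6 (b(J) = 8 + (1*(-5) + 3) = 8 + (-5 + 3) = 8 - 2 = 6)
335*(b(-16) + (90 - 117)) = 335*(6 + (90 - 117)) = 335*(6 - 27) = 335*(-21) = -7035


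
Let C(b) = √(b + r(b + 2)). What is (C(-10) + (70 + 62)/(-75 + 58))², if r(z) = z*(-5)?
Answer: 26094/289 - 264*√30/17 ≈ 5.2326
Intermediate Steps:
r(z) = -5*z
C(b) = √(-10 - 4*b) (C(b) = √(b - 5*(b + 2)) = √(b - 5*(2 + b)) = √(b + (-10 - 5*b)) = √(-10 - 4*b))
(C(-10) + (70 + 62)/(-75 + 58))² = (√(-10 - 4*(-10)) + (70 + 62)/(-75 + 58))² = (√(-10 + 40) + 132/(-17))² = (√30 + 132*(-1/17))² = (√30 - 132/17)² = (-132/17 + √30)²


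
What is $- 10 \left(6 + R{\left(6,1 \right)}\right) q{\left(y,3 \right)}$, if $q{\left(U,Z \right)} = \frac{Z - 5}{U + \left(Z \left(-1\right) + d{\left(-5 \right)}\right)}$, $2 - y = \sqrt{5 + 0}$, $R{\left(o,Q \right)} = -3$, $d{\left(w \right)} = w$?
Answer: $- \frac{360}{31} + \frac{60 \sqrt{5}}{31} \approx -7.285$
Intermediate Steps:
$y = 2 - \sqrt{5}$ ($y = 2 - \sqrt{5 + 0} = 2 - \sqrt{5} \approx -0.23607$)
$q{\left(U,Z \right)} = \frac{-5 + Z}{-5 + U - Z}$ ($q{\left(U,Z \right)} = \frac{Z - 5}{U + \left(Z \left(-1\right) - 5\right)} = \frac{-5 + Z}{U - \left(5 + Z\right)} = \frac{-5 + Z}{-5 + U - Z}$)
$- 10 \left(6 + R{\left(6,1 \right)}\right) q{\left(y,3 \right)} = - 10 \left(6 - 3\right) \frac{5 - 3}{5 + 3 - \left(2 - \sqrt{5}\right)} = \left(-10\right) 3 \frac{5 - 3}{5 + 3 - \left(2 - \sqrt{5}\right)} = - 30 \frac{1}{6 + \sqrt{5}} \cdot 2 = - 30 \frac{2}{6 + \sqrt{5}} = - \frac{60}{6 + \sqrt{5}}$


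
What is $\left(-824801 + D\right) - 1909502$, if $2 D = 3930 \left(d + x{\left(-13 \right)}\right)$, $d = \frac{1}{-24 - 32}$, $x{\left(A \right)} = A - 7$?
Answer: $- \frac{155323733}{56} \approx -2.7736 \cdot 10^{6}$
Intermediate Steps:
$x{\left(A \right)} = -7 + A$ ($x{\left(A \right)} = A - 7 = -7 + A$)
$d = - \frac{1}{56}$ ($d = \frac{1}{-56} = - \frac{1}{56} \approx -0.017857$)
$D = - \frac{2202765}{56}$ ($D = \frac{3930 \left(- \frac{1}{56} - 20\right)}{2} = \frac{3930 \left(- \frac{1121}{56}\right)}{2} = \frac{1}{2} \left(- \frac{2202765}{28}\right) = - \frac{2202765}{56} \approx -39335.0$)
$\left(-824801 + D\right) - 1909502 = \left(-824801 - \frac{2202765}{56}\right) - 1909502 = - \frac{48391621}{56} - 1909502 = - \frac{155323733}{56}$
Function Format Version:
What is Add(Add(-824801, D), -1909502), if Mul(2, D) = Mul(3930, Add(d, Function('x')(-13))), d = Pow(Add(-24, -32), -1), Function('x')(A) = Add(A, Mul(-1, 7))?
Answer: Rational(-155323733, 56) ≈ -2.7736e+6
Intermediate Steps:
Function('x')(A) = Add(-7, A) (Function('x')(A) = Add(A, -7) = Add(-7, A))
d = Rational(-1, 56) (d = Pow(-56, -1) = Rational(-1, 56) ≈ -0.017857)
D = Rational(-2202765, 56) (D = Mul(Rational(1, 2), Mul(3930, Add(Rational(-1, 56), Add(-7, -13)))) = Mul(Rational(1, 2), Mul(3930, Add(Rational(-1, 56), -20))) = Mul(Rational(1, 2), Mul(3930, Rational(-1121, 56))) = Mul(Rational(1, 2), Rational(-2202765, 28)) = Rational(-2202765, 56) ≈ -39335.)
Add(Add(-824801, D), -1909502) = Add(Add(-824801, Rational(-2202765, 56)), -1909502) = Add(Rational(-48391621, 56), -1909502) = Rational(-155323733, 56)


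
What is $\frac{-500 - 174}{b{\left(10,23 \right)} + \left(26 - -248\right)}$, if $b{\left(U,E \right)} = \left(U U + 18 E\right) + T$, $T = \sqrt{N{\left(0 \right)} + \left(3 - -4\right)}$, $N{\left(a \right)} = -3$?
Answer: $- \frac{337}{395} \approx -0.85316$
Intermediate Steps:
$T = 2$ ($T = \sqrt{-3 + \left(3 - -4\right)} = \sqrt{-3 + \left(3 + 4\right)} = \sqrt{-3 + 7} = \sqrt{4} = 2$)
$b{\left(U,E \right)} = 2 + U^{2} + 18 E$ ($b{\left(U,E \right)} = \left(U U + 18 E\right) + 2 = \left(U^{2} + 18 E\right) + 2 = 2 + U^{2} + 18 E$)
$\frac{-500 - 174}{b{\left(10,23 \right)} + \left(26 - -248\right)} = \frac{-500 - 174}{\left(2 + 10^{2} + 18 \cdot 23\right) + \left(26 - -248\right)} = - \frac{674}{\left(2 + 100 + 414\right) + \left(26 + 248\right)} = - \frac{674}{516 + 274} = - \frac{674}{790} = \left(-674\right) \frac{1}{790} = - \frac{337}{395}$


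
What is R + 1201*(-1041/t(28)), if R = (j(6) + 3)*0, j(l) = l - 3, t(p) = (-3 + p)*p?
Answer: -1250241/700 ≈ -1786.1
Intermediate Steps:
t(p) = p*(-3 + p)
j(l) = -3 + l
R = 0 (R = ((-3 + 6) + 3)*0 = (3 + 3)*0 = 6*0 = 0)
R + 1201*(-1041/t(28)) = 0 + 1201*(-1041*1/(28*(-3 + 28))) = 0 + 1201*(-1041/(28*25)) = 0 + 1201*(-1041/700) = 0 - 1250241/700 = -1250241/700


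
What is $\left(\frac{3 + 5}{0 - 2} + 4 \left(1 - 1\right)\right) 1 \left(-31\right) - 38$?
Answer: $86$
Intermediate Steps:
$\left(\frac{3 + 5}{0 - 2} + 4 \left(1 - 1\right)\right) 1 \left(-31\right) - 38 = \left(\frac{8}{-2} + 4 \cdot 0\right) \left(-31\right) - 38 = \left(8 \left(- \frac{1}{2}\right) + 0\right) \left(-31\right) - 38 = \left(-4 + 0\right) \left(-31\right) - 38 = \left(-4\right) \left(-31\right) - 38 = 124 - 38 = 86$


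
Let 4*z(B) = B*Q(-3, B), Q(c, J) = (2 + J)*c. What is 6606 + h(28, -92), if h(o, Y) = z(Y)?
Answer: 396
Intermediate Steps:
Q(c, J) = c*(2 + J)
z(B) = B*(-6 - 3*B)/4 (z(B) = (B*(-3*(2 + B)))/4 = (B*(-6 - 3*B))/4 = B*(-6 - 3*B)/4)
h(o, Y) = 3*Y*(-2 - Y)/4
6606 + h(28, -92) = 6606 + (3/4)*(-92)*(-2 - 1*(-92)) = 6606 + (3/4)*(-92)*(-2 + 92) = 6606 + (3/4)*(-92)*90 = 6606 - 6210 = 396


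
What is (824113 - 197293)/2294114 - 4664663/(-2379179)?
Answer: 6096292837181/2729053926203 ≈ 2.2338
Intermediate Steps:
(824113 - 197293)/2294114 - 4664663/(-2379179) = 626820*(1/2294114) - 4664663*(-1/2379179) = 313410/1147057 + 4664663/2379179 = 6096292837181/2729053926203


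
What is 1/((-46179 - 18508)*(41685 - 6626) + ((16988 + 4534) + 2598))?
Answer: -1/2267837413 ≈ -4.4095e-10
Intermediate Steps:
1/((-46179 - 18508)*(41685 - 6626) + ((16988 + 4534) + 2598)) = 1/(-64687*35059 + (21522 + 2598)) = 1/(-2267861533 + 24120) = 1/(-2267837413) = -1/2267837413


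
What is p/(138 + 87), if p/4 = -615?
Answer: -164/15 ≈ -10.933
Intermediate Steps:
p = -2460 (p = 4*(-615) = -2460)
p/(138 + 87) = -2460/(138 + 87) = -2460/225 = -2460*1/225 = -164/15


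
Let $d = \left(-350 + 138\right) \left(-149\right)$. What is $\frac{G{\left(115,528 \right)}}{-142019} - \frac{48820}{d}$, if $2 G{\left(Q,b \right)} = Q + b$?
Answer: $- \frac{3471761561}{2243048086} \approx -1.5478$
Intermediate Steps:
$G{\left(Q,b \right)} = \frac{Q}{2} + \frac{b}{2}$ ($G{\left(Q,b \right)} = \frac{Q + b}{2} = \frac{Q}{2} + \frac{b}{2}$)
$d = 31588$ ($d = \left(-212\right) \left(-149\right) = 31588$)
$\frac{G{\left(115,528 \right)}}{-142019} - \frac{48820}{d} = \frac{\frac{1}{2} \cdot 115 + \frac{1}{2} \cdot 528}{-142019} - \frac{48820}{31588} = \left(\frac{115}{2} + 264\right) \left(- \frac{1}{142019}\right) - \frac{12205}{7897} = \frac{643}{2} \left(- \frac{1}{142019}\right) - \frac{12205}{7897} = - \frac{643}{284038} - \frac{12205}{7897} = - \frac{3471761561}{2243048086}$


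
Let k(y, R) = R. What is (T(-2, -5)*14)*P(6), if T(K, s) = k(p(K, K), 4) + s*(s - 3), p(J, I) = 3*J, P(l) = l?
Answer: 3696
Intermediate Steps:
T(K, s) = 4 + s*(-3 + s) (T(K, s) = 4 + s*(s - 3) = 4 + s*(-3 + s))
(T(-2, -5)*14)*P(6) = ((4 + (-5)**2 - 3*(-5))*14)*6 = ((4 + 25 + 15)*14)*6 = (44*14)*6 = 616*6 = 3696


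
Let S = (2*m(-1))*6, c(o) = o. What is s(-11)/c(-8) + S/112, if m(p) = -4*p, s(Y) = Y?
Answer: 101/56 ≈ 1.8036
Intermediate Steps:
S = 48 (S = (2*(-4*(-1)))*6 = (2*4)*6 = 8*6 = 48)
s(-11)/c(-8) + S/112 = -11/(-8) + 48/112 = -11*(-⅛) + 48*(1/112) = 11/8 + 3/7 = 101/56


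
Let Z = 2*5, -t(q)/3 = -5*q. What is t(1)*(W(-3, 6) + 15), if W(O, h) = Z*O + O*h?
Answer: -495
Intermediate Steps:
t(q) = 15*q (t(q) = -(-15)*q = 15*q)
Z = 10
W(O, h) = 10*O + O*h
t(1)*(W(-3, 6) + 15) = (15*1)*(-3*(10 + 6) + 15) = 15*(-3*16 + 15) = 15*(-48 + 15) = 15*(-33) = -495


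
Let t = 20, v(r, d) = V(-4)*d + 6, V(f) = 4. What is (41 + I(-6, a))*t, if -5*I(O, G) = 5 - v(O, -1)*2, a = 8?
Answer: 816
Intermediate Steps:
v(r, d) = 6 + 4*d (v(r, d) = 4*d + 6 = 6 + 4*d)
I(O, G) = -⅕ (I(O, G) = -(5 - (6 + 4*(-1))*2)/5 = -(5 - (6 - 4)*2)/5 = -(5 - 2*2)/5 = -(5 - 1*4)/5 = -(5 - 4)/5 = -⅕*1 = -⅕)
(41 + I(-6, a))*t = (41 - ⅕)*20 = (204/5)*20 = 816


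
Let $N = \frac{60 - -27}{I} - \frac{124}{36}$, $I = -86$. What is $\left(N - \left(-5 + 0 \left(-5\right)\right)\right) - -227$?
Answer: $\frac{176119}{774} \approx 227.54$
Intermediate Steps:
$N = - \frac{3449}{774}$ ($N = \frac{60 - -27}{-86} - \frac{124}{36} = \left(60 + 27\right) \left(- \frac{1}{86}\right) - \frac{31}{9} = 87 \left(- \frac{1}{86}\right) - \frac{31}{9} = - \frac{87}{86} - \frac{31}{9} = - \frac{3449}{774} \approx -4.4561$)
$\left(N - \left(-5 + 0 \left(-5\right)\right)\right) - -227 = \left(- \frac{3449}{774} - \left(-5 + 0 \left(-5\right)\right)\right) - -227 = \left(- \frac{3449}{774} - \left(-5 + 0\right)\right) + 227 = \left(- \frac{3449}{774} - -5\right) + 227 = \left(- \frac{3449}{774} + 5\right) + 227 = \frac{421}{774} + 227 = \frac{176119}{774}$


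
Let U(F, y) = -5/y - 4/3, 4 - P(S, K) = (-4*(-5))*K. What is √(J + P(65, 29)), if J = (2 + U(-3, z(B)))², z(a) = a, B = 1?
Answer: I*√5015/3 ≈ 23.606*I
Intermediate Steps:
P(S, K) = 4 - 20*K (P(S, K) = 4 - (-4*(-5))*K = 4 - 20*K)
U(F, y) = -4/3 - 5/y (U(F, y) = -5/y - 4*⅓ = -5/y - 4/3 = -4/3 - 5/y)
J = 169/9 (J = (2 + (-4/3 - 5/1))² = (2 + (-4/3 - 5*1))² = (2 + (-4/3 - 5))² = (2 - 19/3)² = (-13/3)² = 169/9 ≈ 18.778)
√(J + P(65, 29)) = √(169/9 + (4 - 20*29)) = √(169/9 + (4 - 580)) = √(169/9 - 576) = √(-5015/9) = I*√5015/3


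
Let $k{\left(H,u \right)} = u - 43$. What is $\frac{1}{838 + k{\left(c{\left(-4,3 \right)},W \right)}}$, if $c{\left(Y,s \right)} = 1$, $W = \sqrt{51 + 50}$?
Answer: $\frac{795}{631924} - \frac{\sqrt{101}}{631924} \approx 0.0012422$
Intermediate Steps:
$W = \sqrt{101} \approx 10.05$
$k{\left(H,u \right)} = -43 + u$
$\frac{1}{838 + k{\left(c{\left(-4,3 \right)},W \right)}} = \frac{1}{838 - \left(43 - \sqrt{101}\right)} = \frac{1}{795 + \sqrt{101}}$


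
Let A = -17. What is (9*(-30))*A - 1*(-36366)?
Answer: 40956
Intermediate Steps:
(9*(-30))*A - 1*(-36366) = (9*(-30))*(-17) - 1*(-36366) = -270*(-17) + 36366 = 4590 + 36366 = 40956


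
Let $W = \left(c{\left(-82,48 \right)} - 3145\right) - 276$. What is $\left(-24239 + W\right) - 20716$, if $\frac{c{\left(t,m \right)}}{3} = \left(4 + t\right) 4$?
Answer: $-49312$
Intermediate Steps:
$c{\left(t,m \right)} = 48 + 12 t$ ($c{\left(t,m \right)} = 3 \left(4 + t\right) 4 = 3 \left(16 + 4 t\right) = 48 + 12 t$)
$W = -4357$ ($W = \left(\left(48 + 12 \left(-82\right)\right) - 3145\right) - 276 = \left(\left(48 - 984\right) - 3145\right) - 276 = \left(-936 - 3145\right) - 276 = -4081 - 276 = -4357$)
$\left(-24239 + W\right) - 20716 = \left(-24239 - 4357\right) - 20716 = -28596 - 20716 = -49312$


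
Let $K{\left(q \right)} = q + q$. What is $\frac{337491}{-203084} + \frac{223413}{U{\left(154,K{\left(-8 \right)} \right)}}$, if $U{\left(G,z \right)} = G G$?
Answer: $\frac{333639903}{43003037} \approx 7.7585$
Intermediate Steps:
$K{\left(q \right)} = 2 q$
$U{\left(G,z \right)} = G^{2}$
$\frac{337491}{-203084} + \frac{223413}{U{\left(154,K{\left(-8 \right)} \right)}} = \frac{337491}{-203084} + \frac{223413}{154^{2}} = 337491 \left(- \frac{1}{203084}\right) + \frac{223413}{23716} = - \frac{48213}{29012} + 223413 \cdot \frac{1}{23716} = - \frac{48213}{29012} + \frac{223413}{23716} = \frac{333639903}{43003037}$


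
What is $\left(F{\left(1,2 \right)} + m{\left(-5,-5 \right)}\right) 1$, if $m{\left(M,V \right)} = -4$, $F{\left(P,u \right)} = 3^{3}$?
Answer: $23$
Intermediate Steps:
$F{\left(P,u \right)} = 27$
$\left(F{\left(1,2 \right)} + m{\left(-5,-5 \right)}\right) 1 = \left(27 - 4\right) 1 = 23 \cdot 1 = 23$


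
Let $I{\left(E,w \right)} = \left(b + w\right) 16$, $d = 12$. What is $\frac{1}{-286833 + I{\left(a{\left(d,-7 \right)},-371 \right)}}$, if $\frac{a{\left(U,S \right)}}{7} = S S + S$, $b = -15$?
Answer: $- \frac{1}{293009} \approx -3.4129 \cdot 10^{-6}$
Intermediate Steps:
$a{\left(U,S \right)} = 7 S + 7 S^{2}$ ($a{\left(U,S \right)} = 7 \left(S S + S\right) = 7 \left(S^{2} + S\right) = 7 \left(S + S^{2}\right) = 7 S + 7 S^{2}$)
$I{\left(E,w \right)} = -240 + 16 w$ ($I{\left(E,w \right)} = \left(-15 + w\right) 16 = -240 + 16 w$)
$\frac{1}{-286833 + I{\left(a{\left(d,-7 \right)},-371 \right)}} = \frac{1}{-286833 + \left(-240 + 16 \left(-371\right)\right)} = \frac{1}{-286833 - 6176} = \frac{1}{-293009} = - \frac{1}{293009}$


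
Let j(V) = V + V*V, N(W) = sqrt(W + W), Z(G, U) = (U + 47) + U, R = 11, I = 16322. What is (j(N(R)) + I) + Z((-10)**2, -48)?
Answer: 16295 + sqrt(22) ≈ 16300.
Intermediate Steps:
Z(G, U) = 47 + 2*U (Z(G, U) = (47 + U) + U = 47 + 2*U)
N(W) = sqrt(2)*sqrt(W) (N(W) = sqrt(2*W) = sqrt(2)*sqrt(W))
j(V) = V + V**2
(j(N(R)) + I) + Z((-10)**2, -48) = ((sqrt(2)*sqrt(11))*(1 + sqrt(2)*sqrt(11)) + 16322) + (47 + 2*(-48)) = (sqrt(22)*(1 + sqrt(22)) + 16322) + (47 - 96) = (16322 + sqrt(22)*(1 + sqrt(22))) - 49 = 16273 + sqrt(22)*(1 + sqrt(22))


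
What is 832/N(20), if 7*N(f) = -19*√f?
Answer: -2912*√5/95 ≈ -68.541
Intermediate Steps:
N(f) = -19*√f/7 (N(f) = (-19*√f)/7 = -19*√f/7)
832/N(20) = 832/((-38*√5/7)) = 832*(-7*√5/190) = -2912*√5/95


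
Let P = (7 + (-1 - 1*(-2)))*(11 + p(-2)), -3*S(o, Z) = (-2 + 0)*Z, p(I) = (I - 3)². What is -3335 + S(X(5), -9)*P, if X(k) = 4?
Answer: -5063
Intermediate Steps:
p(I) = (-3 + I)²
S(o, Z) = 2*Z/3 (S(o, Z) = -(-2 + 0)*Z/3 = -(-2)*Z/3 = 2*Z/3)
P = 288 (P = (7 + (-1 - 1*(-2)))*(11 + (-3 - 2)²) = (7 + (-1 + 2))*(11 + (-5)²) = (7 + 1)*(11 + 25) = 8*36 = 288)
-3335 + S(X(5), -9)*P = -3335 + ((⅔)*(-9))*288 = -3335 - 6*288 = -3335 - 1728 = -5063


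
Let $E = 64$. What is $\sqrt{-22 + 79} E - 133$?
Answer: $-133 + 64 \sqrt{57} \approx 350.19$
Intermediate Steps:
$\sqrt{-22 + 79} E - 133 = \sqrt{-22 + 79} \cdot 64 - 133 = \sqrt{57} \cdot 64 - 133 = 64 \sqrt{57} - 133 = -133 + 64 \sqrt{57}$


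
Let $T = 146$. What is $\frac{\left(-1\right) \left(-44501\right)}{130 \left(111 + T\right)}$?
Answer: $\frac{44501}{33410} \approx 1.332$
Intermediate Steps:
$\frac{\left(-1\right) \left(-44501\right)}{130 \left(111 + T\right)} = \frac{\left(-1\right) \left(-44501\right)}{130 \left(111 + 146\right)} = \frac{44501}{130 \cdot 257} = \frac{44501}{33410}$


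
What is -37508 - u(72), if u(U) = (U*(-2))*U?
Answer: -27140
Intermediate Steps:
u(U) = -2*U² (u(U) = (-2*U)*U = -2*U²)
-37508 - u(72) = -37508 - (-2)*72² = -37508 - (-2)*5184 = -37508 - 1*(-10368) = -37508 + 10368 = -27140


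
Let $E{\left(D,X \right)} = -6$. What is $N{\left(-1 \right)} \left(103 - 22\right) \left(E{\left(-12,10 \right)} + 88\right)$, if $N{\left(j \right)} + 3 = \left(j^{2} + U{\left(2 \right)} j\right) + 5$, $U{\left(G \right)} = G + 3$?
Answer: $-13284$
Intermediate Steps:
$U{\left(G \right)} = 3 + G$
$N{\left(j \right)} = 2 + j^{2} + 5 j$ ($N{\left(j \right)} = -3 + \left(\left(j^{2} + \left(3 + 2\right) j\right) + 5\right) = -3 + \left(\left(j^{2} + 5 j\right) + 5\right) = -3 + \left(5 + j^{2} + 5 j\right) = 2 + j^{2} + 5 j$)
$N{\left(-1 \right)} \left(103 - 22\right) \left(E{\left(-12,10 \right)} + 88\right) = \left(2 + \left(-1\right)^{2} + 5 \left(-1\right)\right) \left(103 - 22\right) \left(-6 + 88\right) = \left(2 + 1 - 5\right) 81 \cdot 82 = \left(-2\right) 6642 = -13284$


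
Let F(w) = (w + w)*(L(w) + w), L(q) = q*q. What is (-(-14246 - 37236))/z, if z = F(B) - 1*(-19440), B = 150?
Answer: 25741/3407220 ≈ 0.0075548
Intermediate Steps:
L(q) = q²
F(w) = 2*w*(w + w²) (F(w) = (w + w)*(w² + w) = (2*w)*(w + w²) = 2*w*(w + w²))
z = 6814440 (z = 2*150²*(1 + 150) - 1*(-19440) = 2*22500*151 + 19440 = 6795000 + 19440 = 6814440)
(-(-14246 - 37236))/z = -(-14246 - 37236)/6814440 = -1*(-51482)*(1/6814440) = 51482*(1/6814440) = 25741/3407220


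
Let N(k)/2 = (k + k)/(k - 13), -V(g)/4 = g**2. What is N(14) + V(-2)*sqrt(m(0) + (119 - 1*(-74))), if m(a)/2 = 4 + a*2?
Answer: 56 - 16*sqrt(201) ≈ -170.84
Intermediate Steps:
m(a) = 8 + 4*a (m(a) = 2*(4 + a*2) = 2*(4 + 2*a) = 8 + 4*a)
V(g) = -4*g**2
N(k) = 4*k/(-13 + k) (N(k) = 2*((k + k)/(k - 13)) = 2*((2*k)/(-13 + k)) = 2*(2*k/(-13 + k)) = 4*k/(-13 + k))
N(14) + V(-2)*sqrt(m(0) + (119 - 1*(-74))) = 4*14/(-13 + 14) + (-4*(-2)**2)*sqrt((8 + 4*0) + (119 - 1*(-74))) = 4*14/1 + (-4*4)*sqrt((8 + 0) + (119 + 74)) = 4*14*1 - 16*sqrt(8 + 193) = 56 - 16*sqrt(201)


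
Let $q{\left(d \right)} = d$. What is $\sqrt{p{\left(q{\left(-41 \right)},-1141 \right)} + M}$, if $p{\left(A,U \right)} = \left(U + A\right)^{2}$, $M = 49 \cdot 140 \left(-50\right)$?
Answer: $2 \sqrt{263531} \approx 1026.7$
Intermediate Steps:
$M = -343000$ ($M = 6860 \left(-50\right) = -343000$)
$p{\left(A,U \right)} = \left(A + U\right)^{2}$
$\sqrt{p{\left(q{\left(-41 \right)},-1141 \right)} + M} = \sqrt{\left(-41 - 1141\right)^{2} - 343000} = \sqrt{\left(-1182\right)^{2} - 343000} = \sqrt{1397124 - 343000} = \sqrt{1054124} = 2 \sqrt{263531}$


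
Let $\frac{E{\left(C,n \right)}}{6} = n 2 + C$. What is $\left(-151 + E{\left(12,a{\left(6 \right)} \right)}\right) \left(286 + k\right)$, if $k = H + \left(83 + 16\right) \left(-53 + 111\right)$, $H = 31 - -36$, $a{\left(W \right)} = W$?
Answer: $-42665$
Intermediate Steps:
$E{\left(C,n \right)} = 6 C + 12 n$ ($E{\left(C,n \right)} = 6 \left(n 2 + C\right) = 6 \left(2 n + C\right) = 6 \left(C + 2 n\right) = 6 C + 12 n$)
$H = 67$ ($H = 31 + 36 = 67$)
$k = 5809$ ($k = 67 + \left(83 + 16\right) \left(-53 + 111\right) = 67 + 99 \cdot 58 = 67 + 5742 = 5809$)
$\left(-151 + E{\left(12,a{\left(6 \right)} \right)}\right) \left(286 + k\right) = \left(-151 + \left(6 \cdot 12 + 12 \cdot 6\right)\right) \left(286 + 5809\right) = \left(-151 + \left(72 + 72\right)\right) 6095 = \left(-151 + 144\right) 6095 = \left(-7\right) 6095 = -42665$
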